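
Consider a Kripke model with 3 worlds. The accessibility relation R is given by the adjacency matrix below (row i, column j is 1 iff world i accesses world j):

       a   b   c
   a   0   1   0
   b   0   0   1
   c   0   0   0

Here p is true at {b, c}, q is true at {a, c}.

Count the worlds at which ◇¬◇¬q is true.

2

a: successors {b}; ¬◇¬q there: b:T. ✓
b: successors {c}; ¬◇¬q there: c:T. ✓
c: no successors, so ◇¬◇¬q fails. ✗
Satisfying worlds: {a, b}.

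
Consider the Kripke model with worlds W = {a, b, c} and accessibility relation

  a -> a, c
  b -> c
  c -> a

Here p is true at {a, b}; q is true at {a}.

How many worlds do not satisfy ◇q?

1

a: successors {a, c}; q there: a:T, c:F. ✓
b: successors {c}; q there: c:F. ✗
c: successors {a}; q there: a:T. ✓
Satisfying worlds: {a, c}.
So ◇q fails at the other 1 world.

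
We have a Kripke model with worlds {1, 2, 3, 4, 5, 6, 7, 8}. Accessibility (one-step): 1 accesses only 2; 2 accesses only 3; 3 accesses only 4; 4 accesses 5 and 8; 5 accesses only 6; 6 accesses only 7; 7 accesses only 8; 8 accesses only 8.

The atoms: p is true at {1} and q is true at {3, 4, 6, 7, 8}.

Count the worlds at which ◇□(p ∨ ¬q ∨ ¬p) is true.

8

1: successors {2}; □(p ∨ ¬q ∨ ¬p) there: 2:T. ✓
2: successors {3}; □(p ∨ ¬q ∨ ¬p) there: 3:T. ✓
3: successors {4}; □(p ∨ ¬q ∨ ¬p) there: 4:T. ✓
4: successors {5, 8}; □(p ∨ ¬q ∨ ¬p) there: 5:T, 8:T. ✓
5: successors {6}; □(p ∨ ¬q ∨ ¬p) there: 6:T. ✓
6: successors {7}; □(p ∨ ¬q ∨ ¬p) there: 7:T. ✓
7: successors {8}; □(p ∨ ¬q ∨ ¬p) there: 8:T. ✓
8: successors {8}; □(p ∨ ¬q ∨ ¬p) there: 8:T. ✓
Satisfying worlds: {1, 2, 3, 4, 5, 6, 7, 8}.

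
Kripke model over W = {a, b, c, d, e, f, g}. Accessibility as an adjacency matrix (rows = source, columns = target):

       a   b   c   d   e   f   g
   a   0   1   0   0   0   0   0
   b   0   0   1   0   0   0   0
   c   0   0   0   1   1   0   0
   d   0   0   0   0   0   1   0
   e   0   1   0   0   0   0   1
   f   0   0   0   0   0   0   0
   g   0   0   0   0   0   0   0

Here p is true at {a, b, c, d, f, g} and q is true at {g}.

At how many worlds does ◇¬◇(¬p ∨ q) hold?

a: successors {b}; ¬◇(¬p ∨ q) there: b:T. ✓
b: successors {c}; ¬◇(¬p ∨ q) there: c:F. ✗
c: successors {d, e}; ¬◇(¬p ∨ q) there: d:T, e:F. ✓
d: successors {f}; ¬◇(¬p ∨ q) there: f:T. ✓
e: successors {b, g}; ¬◇(¬p ∨ q) there: b:T, g:T. ✓
f: no successors, so ◇¬◇(¬p ∨ q) fails. ✗
g: no successors, so ◇¬◇(¬p ∨ q) fails. ✗
Satisfying worlds: {a, c, d, e}.

4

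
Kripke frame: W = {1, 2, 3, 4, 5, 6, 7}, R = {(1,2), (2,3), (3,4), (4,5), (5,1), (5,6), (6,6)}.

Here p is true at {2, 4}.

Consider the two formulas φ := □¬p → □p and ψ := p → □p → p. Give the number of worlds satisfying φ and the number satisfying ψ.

For □¬p → □p:
1: □¬p is F, □p is T. ✓
2: □¬p is T, □p is F. ✗
3: □¬p is F, □p is T. ✓
4: □¬p is T, □p is F. ✗
5: □¬p is T, □p is F. ✗
6: □¬p is T, □p is F. ✗
7: □¬p is T, □p is T. ✓
— 3 worlds.
For p → □p → p:
1: p is F, □p → p is F. ✓
2: p is T, □p → p is T. ✓
3: p is F, □p → p is F. ✓
4: p is T, □p → p is T. ✓
5: p is F, □p → p is T. ✓
6: p is F, □p → p is T. ✓
7: p is F, □p → p is F. ✓
— 7 worlds.

3 and 7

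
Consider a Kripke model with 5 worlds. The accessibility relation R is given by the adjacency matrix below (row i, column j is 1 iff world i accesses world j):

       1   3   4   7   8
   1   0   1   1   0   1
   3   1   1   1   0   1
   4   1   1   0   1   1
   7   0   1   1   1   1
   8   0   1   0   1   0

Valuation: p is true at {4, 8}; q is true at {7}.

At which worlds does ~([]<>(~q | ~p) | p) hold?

∅

1: []<>(~q | ~p) | p is T. ✗
3: []<>(~q | ~p) | p is T. ✗
4: []<>(~q | ~p) | p is T. ✗
7: []<>(~q | ~p) | p is T. ✗
8: []<>(~q | ~p) | p is T. ✗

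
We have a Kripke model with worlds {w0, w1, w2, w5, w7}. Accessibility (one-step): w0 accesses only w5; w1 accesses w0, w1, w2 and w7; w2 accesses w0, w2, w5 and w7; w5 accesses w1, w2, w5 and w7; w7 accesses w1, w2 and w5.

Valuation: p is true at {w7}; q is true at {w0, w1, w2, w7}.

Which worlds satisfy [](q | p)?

w0: successors {w5}; q | p there: w5:F. ✗
w1: successors {w0, w1, w2, w7}; q | p there: w0:T, w1:T, w2:T, w7:T. ✓
w2: successors {w0, w2, w5, w7}; q | p there: w0:T, w2:T, w5:F, w7:T. ✗
w5: successors {w1, w2, w5, w7}; q | p there: w1:T, w2:T, w5:F, w7:T. ✗
w7: successors {w1, w2, w5}; q | p there: w1:T, w2:T, w5:F. ✗

{w1}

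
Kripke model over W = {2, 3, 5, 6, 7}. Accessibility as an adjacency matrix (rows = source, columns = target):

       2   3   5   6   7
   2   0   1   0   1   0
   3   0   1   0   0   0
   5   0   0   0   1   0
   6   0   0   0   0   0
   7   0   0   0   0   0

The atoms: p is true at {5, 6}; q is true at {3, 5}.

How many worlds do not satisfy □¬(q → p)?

2

2: successors {3, 6}; ¬(q → p) there: 3:T, 6:F. ✗
3: successors {3}; ¬(q → p) there: 3:T. ✓
5: successors {6}; ¬(q → p) there: 6:F. ✗
6: no successors, so □¬(q → p) holds vacuously. ✓
7: no successors, so □¬(q → p) holds vacuously. ✓
Satisfying worlds: {3, 6, 7}.
So □¬(q → p) fails at the other 2 worlds.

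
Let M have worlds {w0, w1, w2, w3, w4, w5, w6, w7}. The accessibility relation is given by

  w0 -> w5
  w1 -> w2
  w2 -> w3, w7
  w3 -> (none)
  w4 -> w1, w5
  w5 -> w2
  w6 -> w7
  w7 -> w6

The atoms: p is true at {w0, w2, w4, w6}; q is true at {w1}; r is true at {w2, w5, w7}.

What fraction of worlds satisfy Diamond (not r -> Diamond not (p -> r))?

w0: successors {w5}; not r -> Diamond not (p -> r) there: w5:T. ✓
w1: successors {w2}; not r -> Diamond not (p -> r) there: w2:T. ✓
w2: successors {w3, w7}; not r -> Diamond not (p -> r) there: w3:F, w7:T. ✓
w3: no successors, so Diamond (not r -> Diamond not (p -> r)) fails. ✗
w4: successors {w1, w5}; not r -> Diamond not (p -> r) there: w1:F, w5:T. ✓
w5: successors {w2}; not r -> Diamond not (p -> r) there: w2:T. ✓
w6: successors {w7}; not r -> Diamond not (p -> r) there: w7:T. ✓
w7: successors {w6}; not r -> Diamond not (p -> r) there: w6:F. ✗
That's 6 of 8 worlds, so 6/8 = 3/4.

3/4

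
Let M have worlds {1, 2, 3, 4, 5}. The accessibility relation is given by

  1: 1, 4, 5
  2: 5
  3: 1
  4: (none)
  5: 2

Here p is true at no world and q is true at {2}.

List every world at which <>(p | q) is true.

1: successors {1, 4, 5}; p | q there: 1:F, 4:F, 5:F. ✗
2: successors {5}; p | q there: 5:F. ✗
3: successors {1}; p | q there: 1:F. ✗
4: no successors, so <>(p | q) fails. ✗
5: successors {2}; p | q there: 2:T. ✓

{5}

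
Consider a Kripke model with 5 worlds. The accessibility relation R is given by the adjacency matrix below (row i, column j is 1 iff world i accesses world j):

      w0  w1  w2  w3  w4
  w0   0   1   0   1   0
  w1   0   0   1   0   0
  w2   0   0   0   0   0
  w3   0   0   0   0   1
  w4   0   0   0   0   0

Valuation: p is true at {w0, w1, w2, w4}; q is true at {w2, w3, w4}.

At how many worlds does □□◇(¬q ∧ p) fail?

w0: successors {w1, w3}; □◇(¬q ∧ p) there: w1:F, w3:F. ✗
w1: successors {w2}; □◇(¬q ∧ p) there: w2:T. ✓
w2: no successors, so □□◇(¬q ∧ p) holds vacuously. ✓
w3: successors {w4}; □◇(¬q ∧ p) there: w4:T. ✓
w4: no successors, so □□◇(¬q ∧ p) holds vacuously. ✓
Satisfying worlds: {w1, w2, w3, w4}.
So □□◇(¬q ∧ p) fails at the other 1 world.

1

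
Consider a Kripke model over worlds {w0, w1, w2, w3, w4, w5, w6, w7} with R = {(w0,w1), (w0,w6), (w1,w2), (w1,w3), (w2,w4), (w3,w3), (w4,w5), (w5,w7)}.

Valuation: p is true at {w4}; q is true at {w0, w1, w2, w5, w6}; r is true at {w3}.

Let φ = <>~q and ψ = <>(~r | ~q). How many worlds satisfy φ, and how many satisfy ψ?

4 and 6

For <>~q:
w0: successors {w1, w6}; ~q there: w1:F, w6:F. ✗
w1: successors {w2, w3}; ~q there: w2:F, w3:T. ✓
w2: successors {w4}; ~q there: w4:T. ✓
w3: successors {w3}; ~q there: w3:T. ✓
w4: successors {w5}; ~q there: w5:F. ✗
w5: successors {w7}; ~q there: w7:T. ✓
w6: no successors, so <>~q fails. ✗
w7: no successors, so <>~q fails. ✗
— 4 worlds.
For <>(~r | ~q):
w0: successors {w1, w6}; ~r | ~q there: w1:T, w6:T. ✓
w1: successors {w2, w3}; ~r | ~q there: w2:T, w3:T. ✓
w2: successors {w4}; ~r | ~q there: w4:T. ✓
w3: successors {w3}; ~r | ~q there: w3:T. ✓
w4: successors {w5}; ~r | ~q there: w5:T. ✓
w5: successors {w7}; ~r | ~q there: w7:T. ✓
w6: no successors, so <>(~r | ~q) fails. ✗
w7: no successors, so <>(~r | ~q) fails. ✗
— 6 worlds.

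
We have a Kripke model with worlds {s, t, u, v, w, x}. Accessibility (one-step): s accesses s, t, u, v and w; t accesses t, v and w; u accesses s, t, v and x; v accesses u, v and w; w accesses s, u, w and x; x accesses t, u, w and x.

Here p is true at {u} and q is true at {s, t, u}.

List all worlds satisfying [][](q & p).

∅

s: successors {s, t, u, v, w}; [](q & p) there: s:F, t:F, u:F, v:F, w:F. ✗
t: successors {t, v, w}; [](q & p) there: t:F, v:F, w:F. ✗
u: successors {s, t, v, x}; [](q & p) there: s:F, t:F, v:F, x:F. ✗
v: successors {u, v, w}; [](q & p) there: u:F, v:F, w:F. ✗
w: successors {s, u, w, x}; [](q & p) there: s:F, u:F, w:F, x:F. ✗
x: successors {t, u, w, x}; [](q & p) there: t:F, u:F, w:F, x:F. ✗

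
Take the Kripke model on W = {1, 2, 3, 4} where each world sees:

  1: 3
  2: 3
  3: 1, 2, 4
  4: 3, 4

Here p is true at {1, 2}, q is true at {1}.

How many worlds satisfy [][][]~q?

2

1: successors {3}; [][]~q there: 3:T. ✓
2: successors {3}; [][]~q there: 3:T. ✓
3: successors {1, 2, 4}; [][]~q there: 1:F, 2:F, 4:F. ✗
4: successors {3, 4}; [][]~q there: 3:T, 4:F. ✗
Satisfying worlds: {1, 2}.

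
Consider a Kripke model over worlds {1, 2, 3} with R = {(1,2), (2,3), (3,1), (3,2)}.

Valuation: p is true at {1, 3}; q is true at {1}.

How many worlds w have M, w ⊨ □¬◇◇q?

1

1: successors {2}; ¬◇◇q there: 2:F. ✗
2: successors {3}; ¬◇◇q there: 3:T. ✓
3: successors {1, 2}; ¬◇◇q there: 1:T, 2:F. ✗
Satisfying worlds: {2}.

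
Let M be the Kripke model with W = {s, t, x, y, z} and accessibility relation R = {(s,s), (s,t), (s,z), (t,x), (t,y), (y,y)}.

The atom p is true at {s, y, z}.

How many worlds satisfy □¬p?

2

s: successors {s, t, z}; ¬p there: s:F, t:T, z:F. ✗
t: successors {x, y}; ¬p there: x:T, y:F. ✗
x: no successors, so □¬p holds vacuously. ✓
y: successors {y}; ¬p there: y:F. ✗
z: no successors, so □¬p holds vacuously. ✓
Satisfying worlds: {x, z}.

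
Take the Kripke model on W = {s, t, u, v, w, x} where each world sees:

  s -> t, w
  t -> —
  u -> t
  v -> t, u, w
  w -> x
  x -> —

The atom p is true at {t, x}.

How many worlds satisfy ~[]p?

s: []p is F. ✓
t: []p is T. ✗
u: []p is T. ✗
v: []p is F. ✓
w: []p is T. ✗
x: []p is T. ✗
Satisfying worlds: {s, v}.

2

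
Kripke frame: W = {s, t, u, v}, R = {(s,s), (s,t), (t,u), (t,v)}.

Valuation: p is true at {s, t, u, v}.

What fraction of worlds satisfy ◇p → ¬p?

s: ◇p is T, ¬p is F. ✗
t: ◇p is T, ¬p is F. ✗
u: ◇p is F, ¬p is F. ✓
v: ◇p is F, ¬p is F. ✓
That's 2 of 4 worlds, so 2/4 = 1/2.

1/2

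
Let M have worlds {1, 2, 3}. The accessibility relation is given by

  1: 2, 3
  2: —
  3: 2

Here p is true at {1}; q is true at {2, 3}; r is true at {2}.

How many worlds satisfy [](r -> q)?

3

1: successors {2, 3}; r -> q there: 2:T, 3:T. ✓
2: no successors, so [](r -> q) holds vacuously. ✓
3: successors {2}; r -> q there: 2:T. ✓
Satisfying worlds: {1, 2, 3}.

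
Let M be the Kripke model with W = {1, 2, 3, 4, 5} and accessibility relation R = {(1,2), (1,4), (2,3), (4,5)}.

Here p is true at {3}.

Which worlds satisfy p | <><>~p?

1: p is F, <><>~p is T. ✓
2: p is F, <><>~p is F. ✗
3: p is T, <><>~p is F. ✓
4: p is F, <><>~p is F. ✗
5: p is F, <><>~p is F. ✗

{1, 3}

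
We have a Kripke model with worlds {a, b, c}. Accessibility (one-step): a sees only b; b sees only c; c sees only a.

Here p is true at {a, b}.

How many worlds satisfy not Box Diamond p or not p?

2

a: not Box Diamond p is T, not p is F. ✓
b: not Box Diamond p is F, not p is F. ✗
c: not Box Diamond p is F, not p is T. ✓
Satisfying worlds: {a, c}.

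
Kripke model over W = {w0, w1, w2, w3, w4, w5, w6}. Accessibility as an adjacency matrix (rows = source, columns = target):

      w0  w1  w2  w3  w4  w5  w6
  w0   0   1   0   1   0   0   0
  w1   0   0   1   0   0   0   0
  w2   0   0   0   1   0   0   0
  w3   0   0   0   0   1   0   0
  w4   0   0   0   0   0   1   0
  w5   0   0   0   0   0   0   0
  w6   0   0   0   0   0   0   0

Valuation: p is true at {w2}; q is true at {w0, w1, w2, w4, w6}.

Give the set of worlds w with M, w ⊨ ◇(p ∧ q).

w0: successors {w1, w3}; p ∧ q there: w1:F, w3:F. ✗
w1: successors {w2}; p ∧ q there: w2:T. ✓
w2: successors {w3}; p ∧ q there: w3:F. ✗
w3: successors {w4}; p ∧ q there: w4:F. ✗
w4: successors {w5}; p ∧ q there: w5:F. ✗
w5: no successors, so ◇(p ∧ q) fails. ✗
w6: no successors, so ◇(p ∧ q) fails. ✗

{w1}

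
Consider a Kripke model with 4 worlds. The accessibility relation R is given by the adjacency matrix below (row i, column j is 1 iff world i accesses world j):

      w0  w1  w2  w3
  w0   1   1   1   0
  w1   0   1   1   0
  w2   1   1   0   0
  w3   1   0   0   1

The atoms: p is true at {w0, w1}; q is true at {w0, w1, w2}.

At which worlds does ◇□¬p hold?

∅

w0: successors {w0, w1, w2}; □¬p there: w0:F, w1:F, w2:F. ✗
w1: successors {w1, w2}; □¬p there: w1:F, w2:F. ✗
w2: successors {w0, w1}; □¬p there: w0:F, w1:F. ✗
w3: successors {w0, w3}; □¬p there: w0:F, w3:F. ✗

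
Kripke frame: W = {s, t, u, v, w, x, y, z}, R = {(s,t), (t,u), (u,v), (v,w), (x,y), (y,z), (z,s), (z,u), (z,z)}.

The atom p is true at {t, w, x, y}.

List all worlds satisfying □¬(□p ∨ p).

{t, w, y}

s: successors {t}; ¬(□p ∨ p) there: t:F. ✗
t: successors {u}; ¬(□p ∨ p) there: u:T. ✓
u: successors {v}; ¬(□p ∨ p) there: v:F. ✗
v: successors {w}; ¬(□p ∨ p) there: w:F. ✗
w: no successors, so □¬(□p ∨ p) holds vacuously. ✓
x: successors {y}; ¬(□p ∨ p) there: y:F. ✗
y: successors {z}; ¬(□p ∨ p) there: z:T. ✓
z: successors {s, u, z}; ¬(□p ∨ p) there: s:F, u:T, z:T. ✗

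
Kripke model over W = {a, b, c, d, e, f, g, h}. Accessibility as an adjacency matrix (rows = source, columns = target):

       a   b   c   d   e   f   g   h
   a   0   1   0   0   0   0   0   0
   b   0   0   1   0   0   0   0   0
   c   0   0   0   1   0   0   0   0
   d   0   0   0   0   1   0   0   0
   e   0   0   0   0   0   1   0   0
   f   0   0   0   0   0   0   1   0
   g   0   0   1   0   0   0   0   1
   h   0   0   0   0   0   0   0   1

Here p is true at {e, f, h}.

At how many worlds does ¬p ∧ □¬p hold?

3

a: ¬p is T, □¬p is T. ✓
b: ¬p is T, □¬p is T. ✓
c: ¬p is T, □¬p is T. ✓
d: ¬p is T, □¬p is F. ✗
e: ¬p is F, □¬p is F. ✗
f: ¬p is F, □¬p is T. ✗
g: ¬p is T, □¬p is F. ✗
h: ¬p is F, □¬p is F. ✗
Satisfying worlds: {a, b, c}.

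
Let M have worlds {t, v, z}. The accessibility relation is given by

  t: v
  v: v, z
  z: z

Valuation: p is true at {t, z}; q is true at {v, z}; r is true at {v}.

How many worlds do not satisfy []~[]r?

t: successors {v}; ~[]r there: v:T. ✓
v: successors {v, z}; ~[]r there: v:T, z:T. ✓
z: successors {z}; ~[]r there: z:T. ✓
Satisfying worlds: {t, v, z}.
So []~[]r fails at the other 0 worlds.

0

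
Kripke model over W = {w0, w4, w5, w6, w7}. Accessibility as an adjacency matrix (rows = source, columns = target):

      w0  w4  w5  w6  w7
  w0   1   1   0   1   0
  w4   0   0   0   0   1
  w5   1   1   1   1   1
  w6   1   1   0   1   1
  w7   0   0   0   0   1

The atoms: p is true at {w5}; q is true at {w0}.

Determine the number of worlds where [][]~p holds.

4

w0: successors {w0, w4, w6}; []~p there: w0:T, w4:T, w6:T. ✓
w4: successors {w7}; []~p there: w7:T. ✓
w5: successors {w0, w4, w5, w6, w7}; []~p there: w0:T, w4:T, w5:F, w6:T, w7:T. ✗
w6: successors {w0, w4, w6, w7}; []~p there: w0:T, w4:T, w6:T, w7:T. ✓
w7: successors {w7}; []~p there: w7:T. ✓
Satisfying worlds: {w0, w4, w6, w7}.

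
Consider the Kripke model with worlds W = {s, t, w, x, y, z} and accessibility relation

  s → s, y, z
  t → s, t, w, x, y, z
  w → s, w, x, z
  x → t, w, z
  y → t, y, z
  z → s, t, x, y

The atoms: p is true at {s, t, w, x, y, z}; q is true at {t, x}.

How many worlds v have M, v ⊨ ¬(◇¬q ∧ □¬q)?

s: ◇¬q ∧ □¬q is T. ✗
t: ◇¬q ∧ □¬q is F. ✓
w: ◇¬q ∧ □¬q is F. ✓
x: ◇¬q ∧ □¬q is F. ✓
y: ◇¬q ∧ □¬q is F. ✓
z: ◇¬q ∧ □¬q is F. ✓
Satisfying worlds: {t, w, x, y, z}.

5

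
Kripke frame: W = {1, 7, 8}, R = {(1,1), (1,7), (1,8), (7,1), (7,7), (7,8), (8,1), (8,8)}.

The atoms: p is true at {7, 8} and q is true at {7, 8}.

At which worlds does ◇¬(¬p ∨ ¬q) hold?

{1, 7, 8}

1: successors {1, 7, 8}; ¬(¬p ∨ ¬q) there: 1:F, 7:T, 8:T. ✓
7: successors {1, 7, 8}; ¬(¬p ∨ ¬q) there: 1:F, 7:T, 8:T. ✓
8: successors {1, 8}; ¬(¬p ∨ ¬q) there: 1:F, 8:T. ✓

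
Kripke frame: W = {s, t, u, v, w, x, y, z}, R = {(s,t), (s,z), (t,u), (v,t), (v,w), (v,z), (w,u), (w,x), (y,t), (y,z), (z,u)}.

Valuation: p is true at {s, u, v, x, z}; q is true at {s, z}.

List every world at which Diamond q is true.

{s, v, y}

s: successors {t, z}; q there: t:F, z:T. ✓
t: successors {u}; q there: u:F. ✗
u: no successors, so Diamond q fails. ✗
v: successors {t, w, z}; q there: t:F, w:F, z:T. ✓
w: successors {u, x}; q there: u:F, x:F. ✗
x: no successors, so Diamond q fails. ✗
y: successors {t, z}; q there: t:F, z:T. ✓
z: successors {u}; q there: u:F. ✗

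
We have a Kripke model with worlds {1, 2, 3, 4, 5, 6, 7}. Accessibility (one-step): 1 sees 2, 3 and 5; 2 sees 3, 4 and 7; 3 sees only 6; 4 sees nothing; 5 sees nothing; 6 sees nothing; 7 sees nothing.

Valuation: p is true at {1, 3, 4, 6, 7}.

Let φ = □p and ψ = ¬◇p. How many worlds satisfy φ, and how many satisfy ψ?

6 and 4

For □p:
1: successors {2, 3, 5}; p there: 2:F, 3:T, 5:F. ✗
2: successors {3, 4, 7}; p there: 3:T, 4:T, 7:T. ✓
3: successors {6}; p there: 6:T. ✓
4: no successors, so □p holds vacuously. ✓
5: no successors, so □p holds vacuously. ✓
6: no successors, so □p holds vacuously. ✓
7: no successors, so □p holds vacuously. ✓
— 6 worlds.
For ¬◇p:
1: ◇p is T. ✗
2: ◇p is T. ✗
3: ◇p is T. ✗
4: ◇p is F. ✓
5: ◇p is F. ✓
6: ◇p is F. ✓
7: ◇p is F. ✓
— 4 worlds.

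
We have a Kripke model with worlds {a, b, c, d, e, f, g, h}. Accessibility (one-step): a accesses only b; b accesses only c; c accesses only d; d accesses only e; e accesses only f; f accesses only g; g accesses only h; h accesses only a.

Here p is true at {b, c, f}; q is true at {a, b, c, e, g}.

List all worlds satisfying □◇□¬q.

{a, c, e}

a: successors {b}; ◇□¬q there: b:T. ✓
b: successors {c}; ◇□¬q there: c:F. ✗
c: successors {d}; ◇□¬q there: d:T. ✓
d: successors {e}; ◇□¬q there: e:F. ✗
e: successors {f}; ◇□¬q there: f:T. ✓
f: successors {g}; ◇□¬q there: g:F. ✗
g: successors {h}; ◇□¬q there: h:F. ✗
h: successors {a}; ◇□¬q there: a:F. ✗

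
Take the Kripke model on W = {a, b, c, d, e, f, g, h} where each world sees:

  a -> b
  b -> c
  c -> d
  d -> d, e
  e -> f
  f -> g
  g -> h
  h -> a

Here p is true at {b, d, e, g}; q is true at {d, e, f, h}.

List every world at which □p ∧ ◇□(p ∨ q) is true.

a: □p is T, ◇□(p ∨ q) is F. ✗
b: □p is F, ◇□(p ∨ q) is T. ✗
c: □p is T, ◇□(p ∨ q) is T. ✓
d: □p is T, ◇□(p ∨ q) is T. ✓
e: □p is F, ◇□(p ∨ q) is T. ✗
f: □p is T, ◇□(p ∨ q) is T. ✓
g: □p is F, ◇□(p ∨ q) is F. ✗
h: □p is F, ◇□(p ∨ q) is T. ✗

{c, d, f}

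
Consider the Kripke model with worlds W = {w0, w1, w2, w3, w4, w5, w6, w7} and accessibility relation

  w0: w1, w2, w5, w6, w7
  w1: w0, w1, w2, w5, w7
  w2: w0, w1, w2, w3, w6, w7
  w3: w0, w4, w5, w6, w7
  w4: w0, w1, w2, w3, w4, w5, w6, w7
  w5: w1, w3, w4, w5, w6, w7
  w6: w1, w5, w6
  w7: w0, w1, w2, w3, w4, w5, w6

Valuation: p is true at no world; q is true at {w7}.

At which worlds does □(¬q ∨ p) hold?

w0: successors {w1, w2, w5, w6, w7}; ¬q ∨ p there: w1:T, w2:T, w5:T, w6:T, w7:F. ✗
w1: successors {w0, w1, w2, w5, w7}; ¬q ∨ p there: w0:T, w1:T, w2:T, w5:T, w7:F. ✗
w2: successors {w0, w1, w2, w3, w6, w7}; ¬q ∨ p there: w0:T, w1:T, w2:T, w3:T, w6:T, w7:F. ✗
w3: successors {w0, w4, w5, w6, w7}; ¬q ∨ p there: w0:T, w4:T, w5:T, w6:T, w7:F. ✗
w4: successors {w0, w1, w2, w3, w4, w5, w6, w7}; ¬q ∨ p there: w0:T, w1:T, w2:T, w3:T, w4:T, w5:T, w6:T, w7:F. ✗
w5: successors {w1, w3, w4, w5, w6, w7}; ¬q ∨ p there: w1:T, w3:T, w4:T, w5:T, w6:T, w7:F. ✗
w6: successors {w1, w5, w6}; ¬q ∨ p there: w1:T, w5:T, w6:T. ✓
w7: successors {w0, w1, w2, w3, w4, w5, w6}; ¬q ∨ p there: w0:T, w1:T, w2:T, w3:T, w4:T, w5:T, w6:T. ✓

{w6, w7}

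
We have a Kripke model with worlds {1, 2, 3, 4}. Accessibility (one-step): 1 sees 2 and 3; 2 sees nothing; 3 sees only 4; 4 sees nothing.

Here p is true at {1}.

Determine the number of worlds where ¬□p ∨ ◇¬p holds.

1: ¬□p is T, ◇¬p is T. ✓
2: ¬□p is F, ◇¬p is F. ✗
3: ¬□p is T, ◇¬p is T. ✓
4: ¬□p is F, ◇¬p is F. ✗
Satisfying worlds: {1, 3}.

2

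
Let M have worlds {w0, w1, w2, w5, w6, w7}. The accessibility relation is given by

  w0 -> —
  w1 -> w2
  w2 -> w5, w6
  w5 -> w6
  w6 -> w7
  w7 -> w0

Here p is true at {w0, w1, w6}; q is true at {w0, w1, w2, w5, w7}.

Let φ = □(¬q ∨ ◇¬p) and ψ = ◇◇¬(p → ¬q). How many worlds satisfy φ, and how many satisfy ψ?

3 and 1

For □(¬q ∨ ◇¬p):
w0: no successors, so □(¬q ∨ ◇¬p) holds vacuously. ✓
w1: successors {w2}; ¬q ∨ ◇¬p there: w2:T. ✓
w2: successors {w5, w6}; ¬q ∨ ◇¬p there: w5:F, w6:T. ✗
w5: successors {w6}; ¬q ∨ ◇¬p there: w6:T. ✓
w6: successors {w7}; ¬q ∨ ◇¬p there: w7:F. ✗
w7: successors {w0}; ¬q ∨ ◇¬p there: w0:F. ✗
— 3 worlds.
For ◇◇¬(p → ¬q):
w0: no successors, so ◇◇¬(p → ¬q) fails. ✗
w1: successors {w2}; ◇¬(p → ¬q) there: w2:F. ✗
w2: successors {w5, w6}; ◇¬(p → ¬q) there: w5:F, w6:F. ✗
w5: successors {w6}; ◇¬(p → ¬q) there: w6:F. ✗
w6: successors {w7}; ◇¬(p → ¬q) there: w7:T. ✓
w7: successors {w0}; ◇¬(p → ¬q) there: w0:F. ✗
— 1 world.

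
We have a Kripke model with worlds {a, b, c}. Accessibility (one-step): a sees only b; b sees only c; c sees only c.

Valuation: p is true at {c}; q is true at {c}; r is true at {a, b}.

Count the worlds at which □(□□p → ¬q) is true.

a: successors {b}; □□p → ¬q there: b:T. ✓
b: successors {c}; □□p → ¬q there: c:F. ✗
c: successors {c}; □□p → ¬q there: c:F. ✗
Satisfying worlds: {a}.

1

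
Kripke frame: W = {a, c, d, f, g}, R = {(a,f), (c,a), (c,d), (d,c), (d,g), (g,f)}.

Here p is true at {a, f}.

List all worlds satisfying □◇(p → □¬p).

{c, d, f}

a: successors {f}; ◇(p → □¬p) there: f:F. ✗
c: successors {a, d}; ◇(p → □¬p) there: a:T, d:T. ✓
d: successors {c, g}; ◇(p → □¬p) there: c:T, g:T. ✓
f: no successors, so □◇(p → □¬p) holds vacuously. ✓
g: successors {f}; ◇(p → □¬p) there: f:F. ✗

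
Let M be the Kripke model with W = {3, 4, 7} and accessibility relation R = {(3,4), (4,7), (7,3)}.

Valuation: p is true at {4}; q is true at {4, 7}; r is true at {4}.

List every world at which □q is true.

3: successors {4}; q there: 4:T. ✓
4: successors {7}; q there: 7:T. ✓
7: successors {3}; q there: 3:F. ✗

{3, 4}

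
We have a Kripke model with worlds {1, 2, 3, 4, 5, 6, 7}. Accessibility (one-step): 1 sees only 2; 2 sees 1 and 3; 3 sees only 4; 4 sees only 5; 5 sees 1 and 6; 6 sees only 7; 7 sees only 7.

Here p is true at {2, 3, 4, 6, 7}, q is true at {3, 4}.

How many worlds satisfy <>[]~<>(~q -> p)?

1: successors {2}; []~<>(~q -> p) there: 2:F. ✗
2: successors {1, 3}; []~<>(~q -> p) there: 1:F, 3:T. ✓
3: successors {4}; []~<>(~q -> p) there: 4:F. ✗
4: successors {5}; []~<>(~q -> p) there: 5:F. ✗
5: successors {1, 6}; []~<>(~q -> p) there: 1:F, 6:F. ✗
6: successors {7}; []~<>(~q -> p) there: 7:F. ✗
7: successors {7}; []~<>(~q -> p) there: 7:F. ✗
Satisfying worlds: {2}.

1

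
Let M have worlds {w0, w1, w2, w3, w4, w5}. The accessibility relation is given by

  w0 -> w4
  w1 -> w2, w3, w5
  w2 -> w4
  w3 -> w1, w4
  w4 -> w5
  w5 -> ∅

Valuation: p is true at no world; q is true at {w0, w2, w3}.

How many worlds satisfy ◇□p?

w0: successors {w4}; □p there: w4:F. ✗
w1: successors {w2, w3, w5}; □p there: w2:F, w3:F, w5:T. ✓
w2: successors {w4}; □p there: w4:F. ✗
w3: successors {w1, w4}; □p there: w1:F, w4:F. ✗
w4: successors {w5}; □p there: w5:T. ✓
w5: no successors, so ◇□p fails. ✗
Satisfying worlds: {w1, w4}.

2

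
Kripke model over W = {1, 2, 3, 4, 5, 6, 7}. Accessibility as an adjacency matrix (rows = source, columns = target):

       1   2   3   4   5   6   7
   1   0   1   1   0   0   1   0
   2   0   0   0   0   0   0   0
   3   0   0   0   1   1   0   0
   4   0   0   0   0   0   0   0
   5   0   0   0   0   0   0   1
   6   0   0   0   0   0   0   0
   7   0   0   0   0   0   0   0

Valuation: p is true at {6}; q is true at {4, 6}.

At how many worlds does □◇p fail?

1: successors {2, 3, 6}; ◇p there: 2:F, 3:F, 6:F. ✗
2: no successors, so □◇p holds vacuously. ✓
3: successors {4, 5}; ◇p there: 4:F, 5:F. ✗
4: no successors, so □◇p holds vacuously. ✓
5: successors {7}; ◇p there: 7:F. ✗
6: no successors, so □◇p holds vacuously. ✓
7: no successors, so □◇p holds vacuously. ✓
Satisfying worlds: {2, 4, 6, 7}.
So □◇p fails at the other 3 worlds.

3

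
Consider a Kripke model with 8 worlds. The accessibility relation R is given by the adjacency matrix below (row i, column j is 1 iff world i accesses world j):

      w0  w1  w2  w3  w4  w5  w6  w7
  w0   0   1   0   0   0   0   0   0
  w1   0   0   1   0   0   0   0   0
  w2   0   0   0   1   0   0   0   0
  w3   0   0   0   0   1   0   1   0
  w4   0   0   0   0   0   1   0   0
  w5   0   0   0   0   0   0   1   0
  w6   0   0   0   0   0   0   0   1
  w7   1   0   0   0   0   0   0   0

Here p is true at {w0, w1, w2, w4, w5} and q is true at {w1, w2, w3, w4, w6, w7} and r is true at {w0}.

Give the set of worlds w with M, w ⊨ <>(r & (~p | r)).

{w7}

w0: successors {w1}; r & (~p | r) there: w1:F. ✗
w1: successors {w2}; r & (~p | r) there: w2:F. ✗
w2: successors {w3}; r & (~p | r) there: w3:F. ✗
w3: successors {w4, w6}; r & (~p | r) there: w4:F, w6:F. ✗
w4: successors {w5}; r & (~p | r) there: w5:F. ✗
w5: successors {w6}; r & (~p | r) there: w6:F. ✗
w6: successors {w7}; r & (~p | r) there: w7:F. ✗
w7: successors {w0}; r & (~p | r) there: w0:T. ✓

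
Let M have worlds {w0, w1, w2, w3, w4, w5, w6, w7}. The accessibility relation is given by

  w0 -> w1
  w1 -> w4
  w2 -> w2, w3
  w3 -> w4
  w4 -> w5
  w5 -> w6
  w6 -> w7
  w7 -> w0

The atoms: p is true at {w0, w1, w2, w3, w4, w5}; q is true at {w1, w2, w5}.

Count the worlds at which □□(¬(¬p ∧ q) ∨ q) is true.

8

w0: successors {w1}; □(¬(¬p ∧ q) ∨ q) there: w1:T. ✓
w1: successors {w4}; □(¬(¬p ∧ q) ∨ q) there: w4:T. ✓
w2: successors {w2, w3}; □(¬(¬p ∧ q) ∨ q) there: w2:T, w3:T. ✓
w3: successors {w4}; □(¬(¬p ∧ q) ∨ q) there: w4:T. ✓
w4: successors {w5}; □(¬(¬p ∧ q) ∨ q) there: w5:T. ✓
w5: successors {w6}; □(¬(¬p ∧ q) ∨ q) there: w6:T. ✓
w6: successors {w7}; □(¬(¬p ∧ q) ∨ q) there: w7:T. ✓
w7: successors {w0}; □(¬(¬p ∧ q) ∨ q) there: w0:T. ✓
Satisfying worlds: {w0, w1, w2, w3, w4, w5, w6, w7}.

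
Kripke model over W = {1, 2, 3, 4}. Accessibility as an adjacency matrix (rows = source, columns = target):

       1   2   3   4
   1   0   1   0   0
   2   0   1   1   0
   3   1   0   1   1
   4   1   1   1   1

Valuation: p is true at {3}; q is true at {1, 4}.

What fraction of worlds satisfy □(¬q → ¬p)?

1: successors {2}; ¬q → ¬p there: 2:T. ✓
2: successors {2, 3}; ¬q → ¬p there: 2:T, 3:F. ✗
3: successors {1, 3, 4}; ¬q → ¬p there: 1:T, 3:F, 4:T. ✗
4: successors {1, 2, 3, 4}; ¬q → ¬p there: 1:T, 2:T, 3:F, 4:T. ✗
That's 1 of 4 worlds, so 1/4.

1/4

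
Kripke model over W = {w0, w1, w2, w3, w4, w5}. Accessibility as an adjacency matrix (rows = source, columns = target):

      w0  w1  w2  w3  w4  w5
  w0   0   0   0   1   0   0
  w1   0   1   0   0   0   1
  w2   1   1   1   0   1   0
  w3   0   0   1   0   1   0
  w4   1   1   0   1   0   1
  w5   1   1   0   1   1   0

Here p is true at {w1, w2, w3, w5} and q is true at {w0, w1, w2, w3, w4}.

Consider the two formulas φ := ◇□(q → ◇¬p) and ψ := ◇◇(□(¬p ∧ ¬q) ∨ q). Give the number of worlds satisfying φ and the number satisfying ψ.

4 and 6

For ◇□(q → ◇¬p):
w0: successors {w3}; □(q → ◇¬p) there: w3:T. ✓
w1: successors {w1, w5}; □(q → ◇¬p) there: w1:F, w5:F. ✗
w2: successors {w0, w1, w2, w4}; □(q → ◇¬p) there: w0:T, w1:F, w2:F, w4:F. ✓
w3: successors {w2, w4}; □(q → ◇¬p) there: w2:F, w4:F. ✗
w4: successors {w0, w1, w3, w5}; □(q → ◇¬p) there: w0:T, w1:F, w3:T, w5:F. ✓
w5: successors {w0, w1, w3, w4}; □(q → ◇¬p) there: w0:T, w1:F, w3:T, w4:F. ✓
— 4 worlds.
For ◇◇(□(¬p ∧ ¬q) ∨ q):
w0: successors {w3}; ◇(□(¬p ∧ ¬q) ∨ q) there: w3:T. ✓
w1: successors {w1, w5}; ◇(□(¬p ∧ ¬q) ∨ q) there: w1:T, w5:T. ✓
w2: successors {w0, w1, w2, w4}; ◇(□(¬p ∧ ¬q) ∨ q) there: w0:T, w1:T, w2:T, w4:T. ✓
w3: successors {w2, w4}; ◇(□(¬p ∧ ¬q) ∨ q) there: w2:T, w4:T. ✓
w4: successors {w0, w1, w3, w5}; ◇(□(¬p ∧ ¬q) ∨ q) there: w0:T, w1:T, w3:T, w5:T. ✓
w5: successors {w0, w1, w3, w4}; ◇(□(¬p ∧ ¬q) ∨ q) there: w0:T, w1:T, w3:T, w4:T. ✓
— 6 worlds.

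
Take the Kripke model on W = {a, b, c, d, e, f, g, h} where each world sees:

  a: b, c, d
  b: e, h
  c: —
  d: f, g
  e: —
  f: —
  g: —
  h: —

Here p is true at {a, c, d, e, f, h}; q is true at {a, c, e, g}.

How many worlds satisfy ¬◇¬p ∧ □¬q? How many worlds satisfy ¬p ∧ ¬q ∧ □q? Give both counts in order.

For ¬◇¬p ∧ □¬q:
a: ¬◇¬p is F, □¬q is F. ✗
b: ¬◇¬p is T, □¬q is F. ✗
c: ¬◇¬p is T, □¬q is T. ✓
d: ¬◇¬p is F, □¬q is F. ✗
e: ¬◇¬p is T, □¬q is T. ✓
f: ¬◇¬p is T, □¬q is T. ✓
g: ¬◇¬p is T, □¬q is T. ✓
h: ¬◇¬p is T, □¬q is T. ✓
— 5 worlds.
For ¬p ∧ ¬q ∧ □q:
a: ¬p ∧ ¬q is F, □q is F. ✗
b: ¬p ∧ ¬q is T, □q is F. ✗
c: ¬p ∧ ¬q is F, □q is T. ✗
d: ¬p ∧ ¬q is F, □q is F. ✗
e: ¬p ∧ ¬q is F, □q is T. ✗
f: ¬p ∧ ¬q is F, □q is T. ✗
g: ¬p ∧ ¬q is F, □q is T. ✗
h: ¬p ∧ ¬q is F, □q is T. ✗
— 0 worlds.

5 and 0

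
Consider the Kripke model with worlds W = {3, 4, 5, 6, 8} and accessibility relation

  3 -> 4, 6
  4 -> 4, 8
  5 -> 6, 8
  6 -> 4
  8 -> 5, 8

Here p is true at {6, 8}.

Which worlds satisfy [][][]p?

∅

3: successors {4, 6}; [][]p there: 4:F, 6:F. ✗
4: successors {4, 8}; [][]p there: 4:F, 8:F. ✗
5: successors {6, 8}; [][]p there: 6:F, 8:F. ✗
6: successors {4}; [][]p there: 4:F. ✗
8: successors {5, 8}; [][]p there: 5:F, 8:F. ✗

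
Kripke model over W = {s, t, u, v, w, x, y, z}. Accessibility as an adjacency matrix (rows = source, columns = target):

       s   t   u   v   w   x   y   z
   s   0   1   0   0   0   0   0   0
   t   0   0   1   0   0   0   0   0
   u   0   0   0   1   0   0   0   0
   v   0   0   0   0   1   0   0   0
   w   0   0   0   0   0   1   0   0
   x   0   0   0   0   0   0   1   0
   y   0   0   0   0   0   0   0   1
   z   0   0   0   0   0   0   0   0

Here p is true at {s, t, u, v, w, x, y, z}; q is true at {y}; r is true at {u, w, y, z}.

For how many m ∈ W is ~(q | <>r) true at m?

s: q | <>r is F. ✓
t: q | <>r is T. ✗
u: q | <>r is F. ✓
v: q | <>r is T. ✗
w: q | <>r is F. ✓
x: q | <>r is T. ✗
y: q | <>r is T. ✗
z: q | <>r is F. ✓
Satisfying worlds: {s, u, w, z}.

4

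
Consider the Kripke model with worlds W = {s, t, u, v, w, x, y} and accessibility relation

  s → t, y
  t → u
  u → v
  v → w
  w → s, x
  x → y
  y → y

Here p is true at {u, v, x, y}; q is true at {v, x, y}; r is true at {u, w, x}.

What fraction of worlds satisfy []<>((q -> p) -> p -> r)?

s: successors {t, y}; <>((q -> p) -> p -> r) there: t:T, y:F. ✗
t: successors {u}; <>((q -> p) -> p -> r) there: u:F. ✗
u: successors {v}; <>((q -> p) -> p -> r) there: v:T. ✓
v: successors {w}; <>((q -> p) -> p -> r) there: w:T. ✓
w: successors {s, x}; <>((q -> p) -> p -> r) there: s:T, x:F. ✗
x: successors {y}; <>((q -> p) -> p -> r) there: y:F. ✗
y: successors {y}; <>((q -> p) -> p -> r) there: y:F. ✗
That's 2 of 7 worlds, so 2/7.

2/7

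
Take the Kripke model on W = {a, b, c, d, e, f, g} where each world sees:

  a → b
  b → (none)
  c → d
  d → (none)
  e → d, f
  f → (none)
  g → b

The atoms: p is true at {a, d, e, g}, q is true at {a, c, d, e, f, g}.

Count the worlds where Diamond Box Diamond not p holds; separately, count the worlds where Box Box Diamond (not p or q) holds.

For Diamond Box Diamond not p:
a: successors {b}; Box Diamond not p there: b:T. ✓
b: no successors, so Diamond Box Diamond not p fails. ✗
c: successors {d}; Box Diamond not p there: d:T. ✓
d: no successors, so Diamond Box Diamond not p fails. ✗
e: successors {d, f}; Box Diamond not p there: d:T, f:T. ✓
f: no successors, so Diamond Box Diamond not p fails. ✗
g: successors {b}; Box Diamond not p there: b:T. ✓
— 4 worlds.
For Box Box Diamond (not p or q):
a: successors {b}; Box Diamond (not p or q) there: b:T. ✓
b: no successors, so Box Box Diamond (not p or q) holds vacuously. ✓
c: successors {d}; Box Diamond (not p or q) there: d:T. ✓
d: no successors, so Box Box Diamond (not p or q) holds vacuously. ✓
e: successors {d, f}; Box Diamond (not p or q) there: d:T, f:T. ✓
f: no successors, so Box Box Diamond (not p or q) holds vacuously. ✓
g: successors {b}; Box Diamond (not p or q) there: b:T. ✓
— 7 worlds.

4 and 7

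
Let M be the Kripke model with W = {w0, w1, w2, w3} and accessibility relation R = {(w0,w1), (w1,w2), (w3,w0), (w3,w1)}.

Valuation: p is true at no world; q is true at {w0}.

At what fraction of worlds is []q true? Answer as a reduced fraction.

w0: successors {w1}; q there: w1:F. ✗
w1: successors {w2}; q there: w2:F. ✗
w2: no successors, so []q holds vacuously. ✓
w3: successors {w0, w1}; q there: w0:T, w1:F. ✗
That's 1 of 4 worlds, so 1/4.

1/4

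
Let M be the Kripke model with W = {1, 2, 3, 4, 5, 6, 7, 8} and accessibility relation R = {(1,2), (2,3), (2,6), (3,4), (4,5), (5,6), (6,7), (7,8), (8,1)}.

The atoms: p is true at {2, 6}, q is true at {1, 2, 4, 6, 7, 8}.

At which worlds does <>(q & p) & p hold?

{2}

1: <>(q & p) is T, p is F. ✗
2: <>(q & p) is T, p is T. ✓
3: <>(q & p) is F, p is F. ✗
4: <>(q & p) is F, p is F. ✗
5: <>(q & p) is T, p is F. ✗
6: <>(q & p) is F, p is T. ✗
7: <>(q & p) is F, p is F. ✗
8: <>(q & p) is F, p is F. ✗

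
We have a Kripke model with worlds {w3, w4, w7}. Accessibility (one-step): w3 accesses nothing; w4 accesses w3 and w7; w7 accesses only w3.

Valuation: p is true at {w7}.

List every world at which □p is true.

{w3}

w3: no successors, so □p holds vacuously. ✓
w4: successors {w3, w7}; p there: w3:F, w7:T. ✗
w7: successors {w3}; p there: w3:F. ✗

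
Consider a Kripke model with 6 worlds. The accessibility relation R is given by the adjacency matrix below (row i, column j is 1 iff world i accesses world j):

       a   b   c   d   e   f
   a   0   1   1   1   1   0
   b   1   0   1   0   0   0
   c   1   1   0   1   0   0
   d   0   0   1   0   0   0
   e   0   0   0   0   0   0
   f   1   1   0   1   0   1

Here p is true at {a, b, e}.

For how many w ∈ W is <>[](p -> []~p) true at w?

a: successors {b, c, d, e}; [](p -> []~p) there: b:F, c:F, d:T, e:T. ✓
b: successors {a, c}; [](p -> []~p) there: a:F, c:F. ✗
c: successors {a, b, d}; [](p -> []~p) there: a:F, b:F, d:T. ✓
d: successors {c}; [](p -> []~p) there: c:F. ✗
e: no successors, so <>[](p -> []~p) fails. ✗
f: successors {a, b, d, f}; [](p -> []~p) there: a:F, b:F, d:T, f:F. ✓
Satisfying worlds: {a, c, f}.

3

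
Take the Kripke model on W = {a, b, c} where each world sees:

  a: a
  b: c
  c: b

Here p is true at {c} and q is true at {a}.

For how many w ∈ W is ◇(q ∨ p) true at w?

2

a: successors {a}; q ∨ p there: a:T. ✓
b: successors {c}; q ∨ p there: c:T. ✓
c: successors {b}; q ∨ p there: b:F. ✗
Satisfying worlds: {a, b}.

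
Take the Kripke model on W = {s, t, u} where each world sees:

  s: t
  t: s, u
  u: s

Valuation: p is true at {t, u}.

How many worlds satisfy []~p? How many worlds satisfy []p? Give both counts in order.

For []~p:
s: successors {t}; ~p there: t:F. ✗
t: successors {s, u}; ~p there: s:T, u:F. ✗
u: successors {s}; ~p there: s:T. ✓
— 1 world.
For []p:
s: successors {t}; p there: t:T. ✓
t: successors {s, u}; p there: s:F, u:T. ✗
u: successors {s}; p there: s:F. ✗
— 1 world.

1 and 1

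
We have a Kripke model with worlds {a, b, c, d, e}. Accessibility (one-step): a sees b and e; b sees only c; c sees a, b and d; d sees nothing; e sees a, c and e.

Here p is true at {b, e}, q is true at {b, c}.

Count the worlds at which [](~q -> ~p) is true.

3

a: successors {b, e}; ~q -> ~p there: b:T, e:F. ✗
b: successors {c}; ~q -> ~p there: c:T. ✓
c: successors {a, b, d}; ~q -> ~p there: a:T, b:T, d:T. ✓
d: no successors, so [](~q -> ~p) holds vacuously. ✓
e: successors {a, c, e}; ~q -> ~p there: a:T, c:T, e:F. ✗
Satisfying worlds: {b, c, d}.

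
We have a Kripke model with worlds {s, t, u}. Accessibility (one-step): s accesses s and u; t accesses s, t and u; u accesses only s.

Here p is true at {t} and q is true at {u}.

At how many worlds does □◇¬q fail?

0

s: successors {s, u}; ◇¬q there: s:T, u:T. ✓
t: successors {s, t, u}; ◇¬q there: s:T, t:T, u:T. ✓
u: successors {s}; ◇¬q there: s:T. ✓
Satisfying worlds: {s, t, u}.
So □◇¬q fails at the other 0 worlds.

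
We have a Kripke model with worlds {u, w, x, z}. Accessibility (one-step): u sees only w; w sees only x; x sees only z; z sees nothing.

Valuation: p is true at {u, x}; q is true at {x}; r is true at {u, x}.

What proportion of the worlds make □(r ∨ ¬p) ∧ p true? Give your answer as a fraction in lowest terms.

u: □(r ∨ ¬p) is T, p is T. ✓
w: □(r ∨ ¬p) is T, p is F. ✗
x: □(r ∨ ¬p) is T, p is T. ✓
z: □(r ∨ ¬p) is T, p is F. ✗
That's 2 of 4 worlds, so 2/4 = 1/2.

1/2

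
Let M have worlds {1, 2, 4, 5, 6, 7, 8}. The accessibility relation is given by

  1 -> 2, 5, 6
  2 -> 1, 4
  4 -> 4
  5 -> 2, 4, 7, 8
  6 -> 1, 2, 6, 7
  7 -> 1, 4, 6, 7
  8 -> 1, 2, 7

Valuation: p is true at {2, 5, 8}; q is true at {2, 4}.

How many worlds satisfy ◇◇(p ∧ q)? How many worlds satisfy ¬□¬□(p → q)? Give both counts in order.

For ◇◇(p ∧ q):
1: successors {2, 5, 6}; ◇(p ∧ q) there: 2:F, 5:T, 6:T. ✓
2: successors {1, 4}; ◇(p ∧ q) there: 1:T, 4:F. ✓
4: successors {4}; ◇(p ∧ q) there: 4:F. ✗
5: successors {2, 4, 7, 8}; ◇(p ∧ q) there: 2:F, 4:F, 7:F, 8:T. ✓
6: successors {1, 2, 6, 7}; ◇(p ∧ q) there: 1:T, 2:F, 6:T, 7:F. ✓
7: successors {1, 4, 6, 7}; ◇(p ∧ q) there: 1:T, 4:F, 6:T, 7:F. ✓
8: successors {1, 2, 7}; ◇(p ∧ q) there: 1:T, 2:F, 7:F. ✓
— 6 worlds.
For ¬□¬□(p → q):
1: □¬□(p → q) is F. ✓
2: □¬□(p → q) is F. ✓
4: □¬□(p → q) is F. ✓
5: □¬□(p → q) is F. ✓
6: □¬□(p → q) is F. ✓
7: □¬□(p → q) is F. ✓
8: □¬□(p → q) is F. ✓
— 7 worlds.

6 and 7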